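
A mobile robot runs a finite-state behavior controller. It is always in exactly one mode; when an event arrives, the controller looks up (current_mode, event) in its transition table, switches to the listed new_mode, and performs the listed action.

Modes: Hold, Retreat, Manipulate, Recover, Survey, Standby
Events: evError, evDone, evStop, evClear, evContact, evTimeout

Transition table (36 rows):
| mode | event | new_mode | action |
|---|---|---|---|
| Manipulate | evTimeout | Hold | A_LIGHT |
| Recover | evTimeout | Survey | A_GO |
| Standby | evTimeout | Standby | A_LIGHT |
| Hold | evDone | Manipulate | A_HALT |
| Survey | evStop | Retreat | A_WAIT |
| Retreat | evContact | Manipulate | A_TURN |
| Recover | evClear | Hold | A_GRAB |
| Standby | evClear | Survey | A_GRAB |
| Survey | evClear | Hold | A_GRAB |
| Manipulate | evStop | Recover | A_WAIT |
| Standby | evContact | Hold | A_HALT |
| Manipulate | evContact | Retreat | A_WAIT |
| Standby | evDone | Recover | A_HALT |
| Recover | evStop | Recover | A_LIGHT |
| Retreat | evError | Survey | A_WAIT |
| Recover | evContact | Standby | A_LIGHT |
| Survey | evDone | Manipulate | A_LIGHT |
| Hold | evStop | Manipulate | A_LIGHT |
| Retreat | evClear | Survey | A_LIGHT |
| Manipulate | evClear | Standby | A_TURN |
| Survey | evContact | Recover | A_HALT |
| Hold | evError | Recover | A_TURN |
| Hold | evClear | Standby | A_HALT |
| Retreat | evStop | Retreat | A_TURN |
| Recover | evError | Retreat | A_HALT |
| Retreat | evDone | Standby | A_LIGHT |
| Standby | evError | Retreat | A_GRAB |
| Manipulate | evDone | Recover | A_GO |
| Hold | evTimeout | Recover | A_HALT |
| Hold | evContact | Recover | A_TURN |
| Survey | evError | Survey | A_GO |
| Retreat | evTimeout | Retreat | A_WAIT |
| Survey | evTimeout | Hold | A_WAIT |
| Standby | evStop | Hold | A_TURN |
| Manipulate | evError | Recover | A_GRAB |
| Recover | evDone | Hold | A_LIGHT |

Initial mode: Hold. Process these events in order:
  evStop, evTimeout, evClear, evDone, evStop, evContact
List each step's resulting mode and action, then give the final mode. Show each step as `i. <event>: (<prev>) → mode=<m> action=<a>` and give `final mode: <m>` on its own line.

1. evStop: (Hold) → mode=Manipulate action=A_LIGHT
2. evTimeout: (Manipulate) → mode=Hold action=A_LIGHT
3. evClear: (Hold) → mode=Standby action=A_HALT
4. evDone: (Standby) → mode=Recover action=A_HALT
5. evStop: (Recover) → mode=Recover action=A_LIGHT
6. evContact: (Recover) → mode=Standby action=A_LIGHT

final mode: Standby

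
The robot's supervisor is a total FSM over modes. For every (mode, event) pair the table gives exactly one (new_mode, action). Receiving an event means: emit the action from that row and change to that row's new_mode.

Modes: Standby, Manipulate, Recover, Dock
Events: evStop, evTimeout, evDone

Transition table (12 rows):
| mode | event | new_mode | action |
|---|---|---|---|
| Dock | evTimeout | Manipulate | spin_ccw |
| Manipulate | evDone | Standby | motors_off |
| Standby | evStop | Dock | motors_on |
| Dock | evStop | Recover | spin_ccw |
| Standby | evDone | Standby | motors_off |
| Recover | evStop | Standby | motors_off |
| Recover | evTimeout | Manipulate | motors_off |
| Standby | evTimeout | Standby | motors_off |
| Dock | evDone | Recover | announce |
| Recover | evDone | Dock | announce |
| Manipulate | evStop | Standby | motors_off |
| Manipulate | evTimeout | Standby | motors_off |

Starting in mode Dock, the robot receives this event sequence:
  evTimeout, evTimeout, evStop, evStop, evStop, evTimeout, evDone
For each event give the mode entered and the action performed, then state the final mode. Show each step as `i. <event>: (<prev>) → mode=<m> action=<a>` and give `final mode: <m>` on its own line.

final mode: Standby

1. evTimeout: (Dock) → mode=Manipulate action=spin_ccw
2. evTimeout: (Manipulate) → mode=Standby action=motors_off
3. evStop: (Standby) → mode=Dock action=motors_on
4. evStop: (Dock) → mode=Recover action=spin_ccw
5. evStop: (Recover) → mode=Standby action=motors_off
6. evTimeout: (Standby) → mode=Standby action=motors_off
7. evDone: (Standby) → mode=Standby action=motors_off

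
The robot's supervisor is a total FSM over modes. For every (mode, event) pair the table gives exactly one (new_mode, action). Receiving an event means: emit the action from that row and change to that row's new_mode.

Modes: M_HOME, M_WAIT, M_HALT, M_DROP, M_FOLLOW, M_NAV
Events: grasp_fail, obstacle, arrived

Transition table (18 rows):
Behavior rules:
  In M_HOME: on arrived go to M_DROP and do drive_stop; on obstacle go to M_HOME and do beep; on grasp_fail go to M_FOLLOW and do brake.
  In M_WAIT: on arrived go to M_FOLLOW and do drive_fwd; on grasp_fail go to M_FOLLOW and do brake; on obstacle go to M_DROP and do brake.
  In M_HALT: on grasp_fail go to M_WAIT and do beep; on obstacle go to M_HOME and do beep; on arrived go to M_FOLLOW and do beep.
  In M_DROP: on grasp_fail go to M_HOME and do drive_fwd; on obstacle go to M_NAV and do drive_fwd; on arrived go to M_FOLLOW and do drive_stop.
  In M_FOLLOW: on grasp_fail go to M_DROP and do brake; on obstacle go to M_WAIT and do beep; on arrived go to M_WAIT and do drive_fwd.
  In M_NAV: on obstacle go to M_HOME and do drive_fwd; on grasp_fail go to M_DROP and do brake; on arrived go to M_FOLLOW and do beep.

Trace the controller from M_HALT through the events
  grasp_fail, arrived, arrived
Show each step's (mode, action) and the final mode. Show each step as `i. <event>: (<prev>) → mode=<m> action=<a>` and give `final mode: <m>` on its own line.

final mode: M_WAIT

1. grasp_fail: (M_HALT) → mode=M_WAIT action=beep
2. arrived: (M_WAIT) → mode=M_FOLLOW action=drive_fwd
3. arrived: (M_FOLLOW) → mode=M_WAIT action=drive_fwd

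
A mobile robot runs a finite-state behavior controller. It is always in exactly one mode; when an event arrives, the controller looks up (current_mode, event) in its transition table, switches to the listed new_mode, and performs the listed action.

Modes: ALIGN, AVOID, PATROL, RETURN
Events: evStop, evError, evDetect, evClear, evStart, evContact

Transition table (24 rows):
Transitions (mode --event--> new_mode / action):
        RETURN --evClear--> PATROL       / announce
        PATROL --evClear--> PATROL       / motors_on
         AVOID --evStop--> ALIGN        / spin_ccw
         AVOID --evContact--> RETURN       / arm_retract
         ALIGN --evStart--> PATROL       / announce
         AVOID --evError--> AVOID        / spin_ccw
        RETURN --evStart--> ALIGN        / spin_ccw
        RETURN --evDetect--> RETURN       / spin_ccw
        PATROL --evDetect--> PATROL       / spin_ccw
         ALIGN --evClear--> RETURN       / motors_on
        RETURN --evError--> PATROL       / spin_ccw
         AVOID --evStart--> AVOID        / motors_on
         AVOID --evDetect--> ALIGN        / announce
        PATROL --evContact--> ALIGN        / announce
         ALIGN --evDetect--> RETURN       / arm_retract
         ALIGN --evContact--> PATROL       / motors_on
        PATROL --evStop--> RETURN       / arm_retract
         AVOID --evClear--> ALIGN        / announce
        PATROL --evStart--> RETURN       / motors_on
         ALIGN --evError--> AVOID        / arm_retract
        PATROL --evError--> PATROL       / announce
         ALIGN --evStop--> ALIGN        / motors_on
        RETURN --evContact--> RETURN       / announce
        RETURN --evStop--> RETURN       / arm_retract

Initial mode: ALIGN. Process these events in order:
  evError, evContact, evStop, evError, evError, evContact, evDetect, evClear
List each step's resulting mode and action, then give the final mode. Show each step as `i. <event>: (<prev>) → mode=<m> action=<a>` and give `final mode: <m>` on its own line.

final mode: PATROL

1. evError: (ALIGN) → mode=AVOID action=arm_retract
2. evContact: (AVOID) → mode=RETURN action=arm_retract
3. evStop: (RETURN) → mode=RETURN action=arm_retract
4. evError: (RETURN) → mode=PATROL action=spin_ccw
5. evError: (PATROL) → mode=PATROL action=announce
6. evContact: (PATROL) → mode=ALIGN action=announce
7. evDetect: (ALIGN) → mode=RETURN action=arm_retract
8. evClear: (RETURN) → mode=PATROL action=announce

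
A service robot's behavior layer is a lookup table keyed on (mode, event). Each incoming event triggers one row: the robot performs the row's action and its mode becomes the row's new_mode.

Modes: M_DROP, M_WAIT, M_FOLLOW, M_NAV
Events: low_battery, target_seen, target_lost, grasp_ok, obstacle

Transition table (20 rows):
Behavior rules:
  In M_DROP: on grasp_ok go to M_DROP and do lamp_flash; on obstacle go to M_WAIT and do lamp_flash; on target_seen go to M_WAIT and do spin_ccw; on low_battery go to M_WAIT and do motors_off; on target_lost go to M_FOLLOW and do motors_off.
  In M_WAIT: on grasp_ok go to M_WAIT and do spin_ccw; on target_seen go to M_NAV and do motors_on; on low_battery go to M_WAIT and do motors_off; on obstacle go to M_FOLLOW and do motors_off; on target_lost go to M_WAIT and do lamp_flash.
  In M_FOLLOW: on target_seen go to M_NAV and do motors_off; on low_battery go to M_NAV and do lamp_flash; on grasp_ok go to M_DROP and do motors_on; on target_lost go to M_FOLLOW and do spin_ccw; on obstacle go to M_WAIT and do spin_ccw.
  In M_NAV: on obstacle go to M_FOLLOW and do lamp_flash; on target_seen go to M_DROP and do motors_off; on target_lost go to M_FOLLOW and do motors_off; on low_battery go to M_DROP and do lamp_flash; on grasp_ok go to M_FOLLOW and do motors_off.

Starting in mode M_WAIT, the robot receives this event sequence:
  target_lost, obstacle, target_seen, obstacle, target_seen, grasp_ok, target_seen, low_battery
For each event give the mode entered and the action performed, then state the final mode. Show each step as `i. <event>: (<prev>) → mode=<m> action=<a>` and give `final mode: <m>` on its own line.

1. target_lost: (M_WAIT) → mode=M_WAIT action=lamp_flash
2. obstacle: (M_WAIT) → mode=M_FOLLOW action=motors_off
3. target_seen: (M_FOLLOW) → mode=M_NAV action=motors_off
4. obstacle: (M_NAV) → mode=M_FOLLOW action=lamp_flash
5. target_seen: (M_FOLLOW) → mode=M_NAV action=motors_off
6. grasp_ok: (M_NAV) → mode=M_FOLLOW action=motors_off
7. target_seen: (M_FOLLOW) → mode=M_NAV action=motors_off
8. low_battery: (M_NAV) → mode=M_DROP action=lamp_flash

final mode: M_DROP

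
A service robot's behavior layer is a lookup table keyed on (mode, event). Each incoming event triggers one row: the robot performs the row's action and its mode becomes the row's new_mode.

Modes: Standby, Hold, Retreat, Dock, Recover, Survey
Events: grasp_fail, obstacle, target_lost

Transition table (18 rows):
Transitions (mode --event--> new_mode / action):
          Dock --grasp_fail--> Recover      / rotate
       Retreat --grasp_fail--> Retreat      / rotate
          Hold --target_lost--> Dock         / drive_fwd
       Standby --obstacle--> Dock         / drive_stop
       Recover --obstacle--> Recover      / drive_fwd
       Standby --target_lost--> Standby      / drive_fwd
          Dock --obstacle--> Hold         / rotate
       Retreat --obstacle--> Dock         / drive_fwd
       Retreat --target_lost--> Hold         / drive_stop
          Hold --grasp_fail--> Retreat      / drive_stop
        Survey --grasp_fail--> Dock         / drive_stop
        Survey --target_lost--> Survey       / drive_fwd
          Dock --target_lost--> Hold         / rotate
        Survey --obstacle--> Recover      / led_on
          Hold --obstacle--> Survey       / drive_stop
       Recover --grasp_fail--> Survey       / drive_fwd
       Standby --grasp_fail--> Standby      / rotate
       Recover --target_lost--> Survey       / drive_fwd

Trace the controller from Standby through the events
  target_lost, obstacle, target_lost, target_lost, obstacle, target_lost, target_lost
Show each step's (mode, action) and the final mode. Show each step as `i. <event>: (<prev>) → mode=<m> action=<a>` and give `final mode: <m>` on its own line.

final mode: Hold

1. target_lost: (Standby) → mode=Standby action=drive_fwd
2. obstacle: (Standby) → mode=Dock action=drive_stop
3. target_lost: (Dock) → mode=Hold action=rotate
4. target_lost: (Hold) → mode=Dock action=drive_fwd
5. obstacle: (Dock) → mode=Hold action=rotate
6. target_lost: (Hold) → mode=Dock action=drive_fwd
7. target_lost: (Dock) → mode=Hold action=rotate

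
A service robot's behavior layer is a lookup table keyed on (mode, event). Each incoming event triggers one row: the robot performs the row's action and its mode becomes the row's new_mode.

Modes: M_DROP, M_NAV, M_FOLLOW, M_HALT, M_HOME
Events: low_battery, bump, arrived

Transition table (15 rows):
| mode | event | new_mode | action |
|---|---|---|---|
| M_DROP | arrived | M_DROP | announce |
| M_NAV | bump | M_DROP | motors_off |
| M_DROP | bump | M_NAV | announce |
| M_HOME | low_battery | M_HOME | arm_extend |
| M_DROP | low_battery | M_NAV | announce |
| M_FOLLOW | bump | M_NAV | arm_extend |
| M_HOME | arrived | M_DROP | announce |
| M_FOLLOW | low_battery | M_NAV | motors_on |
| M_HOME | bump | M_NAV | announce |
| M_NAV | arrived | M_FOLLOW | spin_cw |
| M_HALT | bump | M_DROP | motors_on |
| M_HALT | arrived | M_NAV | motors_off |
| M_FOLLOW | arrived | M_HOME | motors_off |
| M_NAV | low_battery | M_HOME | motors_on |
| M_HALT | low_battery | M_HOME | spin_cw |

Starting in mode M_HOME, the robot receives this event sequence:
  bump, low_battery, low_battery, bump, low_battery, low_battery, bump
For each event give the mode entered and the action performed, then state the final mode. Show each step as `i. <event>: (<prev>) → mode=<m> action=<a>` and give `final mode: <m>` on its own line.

final mode: M_NAV

1. bump: (M_HOME) → mode=M_NAV action=announce
2. low_battery: (M_NAV) → mode=M_HOME action=motors_on
3. low_battery: (M_HOME) → mode=M_HOME action=arm_extend
4. bump: (M_HOME) → mode=M_NAV action=announce
5. low_battery: (M_NAV) → mode=M_HOME action=motors_on
6. low_battery: (M_HOME) → mode=M_HOME action=arm_extend
7. bump: (M_HOME) → mode=M_NAV action=announce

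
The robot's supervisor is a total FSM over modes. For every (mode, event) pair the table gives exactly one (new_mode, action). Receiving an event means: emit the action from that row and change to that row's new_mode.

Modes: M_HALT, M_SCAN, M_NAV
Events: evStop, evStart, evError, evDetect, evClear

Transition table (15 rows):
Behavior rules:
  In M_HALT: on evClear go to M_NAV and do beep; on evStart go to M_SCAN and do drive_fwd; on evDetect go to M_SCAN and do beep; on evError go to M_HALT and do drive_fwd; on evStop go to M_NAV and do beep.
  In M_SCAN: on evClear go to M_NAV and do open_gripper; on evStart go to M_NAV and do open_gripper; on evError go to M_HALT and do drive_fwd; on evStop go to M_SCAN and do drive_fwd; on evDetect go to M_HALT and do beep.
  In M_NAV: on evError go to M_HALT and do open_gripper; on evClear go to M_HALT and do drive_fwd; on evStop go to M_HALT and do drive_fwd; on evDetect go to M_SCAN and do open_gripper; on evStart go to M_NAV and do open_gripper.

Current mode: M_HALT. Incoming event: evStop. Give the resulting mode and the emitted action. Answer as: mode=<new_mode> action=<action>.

mode=M_NAV action=beep

current mode = M_HALT; filter table to that mode:
  (M_HALT, evClear) → (M_NAV, beep)
  (M_HALT, evStart) → (M_SCAN, drive_fwd)
  (M_HALT, evDetect) → (M_SCAN, beep)
  (M_HALT, evError) → (M_HALT, drive_fwd)
  (M_HALT, evStop) → (M_NAV, beep)  ← event matches
event = evStop selects (M_NAV, beep)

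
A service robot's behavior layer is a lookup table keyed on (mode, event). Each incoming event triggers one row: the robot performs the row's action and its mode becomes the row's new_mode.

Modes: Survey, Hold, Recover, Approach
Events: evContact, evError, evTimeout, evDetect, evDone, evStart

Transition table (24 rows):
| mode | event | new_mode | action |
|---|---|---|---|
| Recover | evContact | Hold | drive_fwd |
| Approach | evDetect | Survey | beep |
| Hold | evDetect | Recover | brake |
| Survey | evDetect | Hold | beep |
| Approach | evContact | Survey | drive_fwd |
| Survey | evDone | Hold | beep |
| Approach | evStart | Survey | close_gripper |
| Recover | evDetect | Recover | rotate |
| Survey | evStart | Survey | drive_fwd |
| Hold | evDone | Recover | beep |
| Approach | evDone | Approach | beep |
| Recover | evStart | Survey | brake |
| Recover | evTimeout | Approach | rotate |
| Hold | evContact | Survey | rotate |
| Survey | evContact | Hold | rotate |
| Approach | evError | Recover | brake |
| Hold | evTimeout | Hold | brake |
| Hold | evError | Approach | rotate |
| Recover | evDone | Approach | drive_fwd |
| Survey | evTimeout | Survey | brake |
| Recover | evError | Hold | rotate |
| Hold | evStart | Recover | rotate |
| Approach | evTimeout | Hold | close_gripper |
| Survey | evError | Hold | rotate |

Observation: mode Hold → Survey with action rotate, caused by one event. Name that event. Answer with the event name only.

try evContact: (Hold, evContact) → (Survey, rotate)  ← matches
try evError: (Hold, evError) → (Approach, rotate)
try evTimeout: (Hold, evTimeout) → (Hold, brake)
try evDetect: (Hold, evDetect) → (Recover, brake)
try evDone: (Hold, evDone) → (Recover, beep)
try evStart: (Hold, evStart) → (Recover, rotate)

evContact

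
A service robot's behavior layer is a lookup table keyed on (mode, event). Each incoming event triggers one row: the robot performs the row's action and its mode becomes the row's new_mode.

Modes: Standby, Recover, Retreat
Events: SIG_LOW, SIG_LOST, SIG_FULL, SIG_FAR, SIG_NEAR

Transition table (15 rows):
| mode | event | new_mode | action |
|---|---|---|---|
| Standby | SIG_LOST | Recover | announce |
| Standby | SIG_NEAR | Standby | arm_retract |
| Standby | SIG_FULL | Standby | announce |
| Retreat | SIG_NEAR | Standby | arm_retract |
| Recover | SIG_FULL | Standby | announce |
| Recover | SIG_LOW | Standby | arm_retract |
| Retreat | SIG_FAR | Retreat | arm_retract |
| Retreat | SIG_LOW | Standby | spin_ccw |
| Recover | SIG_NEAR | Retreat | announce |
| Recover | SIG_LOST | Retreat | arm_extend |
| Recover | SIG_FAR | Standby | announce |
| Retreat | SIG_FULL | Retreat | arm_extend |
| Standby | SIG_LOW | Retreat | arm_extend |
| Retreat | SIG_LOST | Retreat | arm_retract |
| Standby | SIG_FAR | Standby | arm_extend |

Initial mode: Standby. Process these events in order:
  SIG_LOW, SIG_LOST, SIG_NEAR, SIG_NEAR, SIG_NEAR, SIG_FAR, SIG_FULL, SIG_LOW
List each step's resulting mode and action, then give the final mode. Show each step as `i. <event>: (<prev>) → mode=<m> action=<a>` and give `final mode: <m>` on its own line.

final mode: Retreat

1. SIG_LOW: (Standby) → mode=Retreat action=arm_extend
2. SIG_LOST: (Retreat) → mode=Retreat action=arm_retract
3. SIG_NEAR: (Retreat) → mode=Standby action=arm_retract
4. SIG_NEAR: (Standby) → mode=Standby action=arm_retract
5. SIG_NEAR: (Standby) → mode=Standby action=arm_retract
6. SIG_FAR: (Standby) → mode=Standby action=arm_extend
7. SIG_FULL: (Standby) → mode=Standby action=announce
8. SIG_LOW: (Standby) → mode=Retreat action=arm_extend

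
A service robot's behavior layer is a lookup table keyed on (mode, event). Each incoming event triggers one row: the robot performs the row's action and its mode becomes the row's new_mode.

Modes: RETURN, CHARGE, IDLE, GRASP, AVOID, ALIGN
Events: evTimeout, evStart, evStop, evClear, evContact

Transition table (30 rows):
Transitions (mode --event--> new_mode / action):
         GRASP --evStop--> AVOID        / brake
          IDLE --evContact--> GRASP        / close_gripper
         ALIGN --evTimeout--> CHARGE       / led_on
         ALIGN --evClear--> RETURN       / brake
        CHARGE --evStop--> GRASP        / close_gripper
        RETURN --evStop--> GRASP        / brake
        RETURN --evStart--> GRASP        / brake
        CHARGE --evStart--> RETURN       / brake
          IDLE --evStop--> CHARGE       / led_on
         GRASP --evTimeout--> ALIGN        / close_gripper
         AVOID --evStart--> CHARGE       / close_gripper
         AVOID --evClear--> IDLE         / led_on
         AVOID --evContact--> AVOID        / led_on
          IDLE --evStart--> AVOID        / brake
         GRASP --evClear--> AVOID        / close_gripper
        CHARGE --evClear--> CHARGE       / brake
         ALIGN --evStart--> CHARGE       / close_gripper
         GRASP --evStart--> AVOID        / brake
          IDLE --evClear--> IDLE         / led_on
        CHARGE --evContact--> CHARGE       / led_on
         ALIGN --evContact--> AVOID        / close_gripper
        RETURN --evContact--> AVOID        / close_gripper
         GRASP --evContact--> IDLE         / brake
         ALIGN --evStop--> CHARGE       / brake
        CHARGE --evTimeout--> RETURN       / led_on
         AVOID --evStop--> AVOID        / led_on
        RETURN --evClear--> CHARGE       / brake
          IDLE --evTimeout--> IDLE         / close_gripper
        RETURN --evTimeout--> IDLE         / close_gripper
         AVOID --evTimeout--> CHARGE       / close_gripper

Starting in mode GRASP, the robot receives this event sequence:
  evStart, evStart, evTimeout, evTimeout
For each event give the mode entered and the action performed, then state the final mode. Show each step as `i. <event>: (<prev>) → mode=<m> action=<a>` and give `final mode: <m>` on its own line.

1. evStart: (GRASP) → mode=AVOID action=brake
2. evStart: (AVOID) → mode=CHARGE action=close_gripper
3. evTimeout: (CHARGE) → mode=RETURN action=led_on
4. evTimeout: (RETURN) → mode=IDLE action=close_gripper

final mode: IDLE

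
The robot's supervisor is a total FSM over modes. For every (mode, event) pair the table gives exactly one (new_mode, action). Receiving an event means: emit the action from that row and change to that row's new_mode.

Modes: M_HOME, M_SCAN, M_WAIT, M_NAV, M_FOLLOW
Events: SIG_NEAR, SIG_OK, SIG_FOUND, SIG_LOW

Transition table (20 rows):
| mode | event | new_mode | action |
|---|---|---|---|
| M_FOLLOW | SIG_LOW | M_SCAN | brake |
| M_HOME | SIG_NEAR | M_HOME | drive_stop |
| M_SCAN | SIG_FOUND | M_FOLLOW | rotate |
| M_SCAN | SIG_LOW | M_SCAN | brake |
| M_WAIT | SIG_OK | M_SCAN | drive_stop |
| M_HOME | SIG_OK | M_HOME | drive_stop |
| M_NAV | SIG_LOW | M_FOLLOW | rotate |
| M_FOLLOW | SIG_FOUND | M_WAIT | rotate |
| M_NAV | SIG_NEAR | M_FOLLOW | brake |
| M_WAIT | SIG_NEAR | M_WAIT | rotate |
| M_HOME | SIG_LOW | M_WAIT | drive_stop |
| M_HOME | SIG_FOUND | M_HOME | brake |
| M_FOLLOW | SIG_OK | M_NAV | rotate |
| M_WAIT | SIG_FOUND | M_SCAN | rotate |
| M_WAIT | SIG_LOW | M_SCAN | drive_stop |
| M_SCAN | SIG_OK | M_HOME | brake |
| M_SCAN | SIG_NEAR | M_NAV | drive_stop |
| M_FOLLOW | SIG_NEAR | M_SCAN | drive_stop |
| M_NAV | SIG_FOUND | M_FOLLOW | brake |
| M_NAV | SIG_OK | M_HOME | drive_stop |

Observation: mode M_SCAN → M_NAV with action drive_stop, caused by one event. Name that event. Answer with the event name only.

SIG_NEAR

try SIG_NEAR: (M_SCAN, SIG_NEAR) → (M_NAV, drive_stop)  ← matches
try SIG_OK: (M_SCAN, SIG_OK) → (M_HOME, brake)
try SIG_FOUND: (M_SCAN, SIG_FOUND) → (M_FOLLOW, rotate)
try SIG_LOW: (M_SCAN, SIG_LOW) → (M_SCAN, brake)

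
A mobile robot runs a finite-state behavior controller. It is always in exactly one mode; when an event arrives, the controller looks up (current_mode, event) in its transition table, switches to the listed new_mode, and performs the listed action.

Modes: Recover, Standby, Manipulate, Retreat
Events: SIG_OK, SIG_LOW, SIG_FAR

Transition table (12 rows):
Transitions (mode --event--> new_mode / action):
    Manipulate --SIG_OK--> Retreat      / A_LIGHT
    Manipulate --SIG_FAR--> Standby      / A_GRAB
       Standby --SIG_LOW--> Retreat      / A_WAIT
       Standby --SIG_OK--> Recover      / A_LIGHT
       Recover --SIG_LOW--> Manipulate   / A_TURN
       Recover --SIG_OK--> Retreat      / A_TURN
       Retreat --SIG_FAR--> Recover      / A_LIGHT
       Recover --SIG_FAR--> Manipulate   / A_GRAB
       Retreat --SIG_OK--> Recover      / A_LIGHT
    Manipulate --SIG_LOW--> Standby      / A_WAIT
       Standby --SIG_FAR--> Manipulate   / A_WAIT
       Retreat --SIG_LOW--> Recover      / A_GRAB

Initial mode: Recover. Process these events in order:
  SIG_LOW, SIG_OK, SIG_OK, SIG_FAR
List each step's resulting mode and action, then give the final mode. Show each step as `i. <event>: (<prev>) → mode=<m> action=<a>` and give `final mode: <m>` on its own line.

1. SIG_LOW: (Recover) → mode=Manipulate action=A_TURN
2. SIG_OK: (Manipulate) → mode=Retreat action=A_LIGHT
3. SIG_OK: (Retreat) → mode=Recover action=A_LIGHT
4. SIG_FAR: (Recover) → mode=Manipulate action=A_GRAB

final mode: Manipulate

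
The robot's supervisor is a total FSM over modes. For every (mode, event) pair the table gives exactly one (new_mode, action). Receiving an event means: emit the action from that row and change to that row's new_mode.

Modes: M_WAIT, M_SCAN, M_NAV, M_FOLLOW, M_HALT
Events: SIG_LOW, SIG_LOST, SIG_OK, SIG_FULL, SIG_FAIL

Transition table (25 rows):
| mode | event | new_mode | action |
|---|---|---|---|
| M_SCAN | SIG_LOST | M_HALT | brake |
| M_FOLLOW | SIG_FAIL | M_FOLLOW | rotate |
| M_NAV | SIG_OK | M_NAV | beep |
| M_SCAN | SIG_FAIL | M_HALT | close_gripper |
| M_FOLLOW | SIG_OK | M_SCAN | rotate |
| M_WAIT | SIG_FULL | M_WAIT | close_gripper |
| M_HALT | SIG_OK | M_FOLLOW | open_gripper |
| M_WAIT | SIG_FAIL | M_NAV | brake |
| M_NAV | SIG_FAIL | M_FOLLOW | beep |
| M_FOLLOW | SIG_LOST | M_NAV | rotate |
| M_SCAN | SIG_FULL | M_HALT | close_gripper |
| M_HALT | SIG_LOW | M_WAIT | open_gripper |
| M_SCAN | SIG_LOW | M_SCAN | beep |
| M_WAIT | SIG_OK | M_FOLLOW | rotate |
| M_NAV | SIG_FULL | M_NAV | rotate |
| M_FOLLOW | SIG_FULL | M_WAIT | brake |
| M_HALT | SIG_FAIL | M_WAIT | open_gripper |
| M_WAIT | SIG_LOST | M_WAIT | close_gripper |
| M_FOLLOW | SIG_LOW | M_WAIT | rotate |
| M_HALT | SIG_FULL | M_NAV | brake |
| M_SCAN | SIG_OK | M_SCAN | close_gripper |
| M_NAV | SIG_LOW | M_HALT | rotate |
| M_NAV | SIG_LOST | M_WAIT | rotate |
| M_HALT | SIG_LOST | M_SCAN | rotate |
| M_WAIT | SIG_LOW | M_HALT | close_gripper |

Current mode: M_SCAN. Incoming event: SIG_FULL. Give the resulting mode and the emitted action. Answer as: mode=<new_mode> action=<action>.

mode=M_HALT action=close_gripper

current mode = M_SCAN; filter table to that mode:
  (M_SCAN, SIG_LOST) → (M_HALT, brake)
  (M_SCAN, SIG_FAIL) → (M_HALT, close_gripper)
  (M_SCAN, SIG_FULL) → (M_HALT, close_gripper)  ← event matches
  (M_SCAN, SIG_LOW) → (M_SCAN, beep)
  (M_SCAN, SIG_OK) → (M_SCAN, close_gripper)
event = SIG_FULL selects (M_HALT, close_gripper)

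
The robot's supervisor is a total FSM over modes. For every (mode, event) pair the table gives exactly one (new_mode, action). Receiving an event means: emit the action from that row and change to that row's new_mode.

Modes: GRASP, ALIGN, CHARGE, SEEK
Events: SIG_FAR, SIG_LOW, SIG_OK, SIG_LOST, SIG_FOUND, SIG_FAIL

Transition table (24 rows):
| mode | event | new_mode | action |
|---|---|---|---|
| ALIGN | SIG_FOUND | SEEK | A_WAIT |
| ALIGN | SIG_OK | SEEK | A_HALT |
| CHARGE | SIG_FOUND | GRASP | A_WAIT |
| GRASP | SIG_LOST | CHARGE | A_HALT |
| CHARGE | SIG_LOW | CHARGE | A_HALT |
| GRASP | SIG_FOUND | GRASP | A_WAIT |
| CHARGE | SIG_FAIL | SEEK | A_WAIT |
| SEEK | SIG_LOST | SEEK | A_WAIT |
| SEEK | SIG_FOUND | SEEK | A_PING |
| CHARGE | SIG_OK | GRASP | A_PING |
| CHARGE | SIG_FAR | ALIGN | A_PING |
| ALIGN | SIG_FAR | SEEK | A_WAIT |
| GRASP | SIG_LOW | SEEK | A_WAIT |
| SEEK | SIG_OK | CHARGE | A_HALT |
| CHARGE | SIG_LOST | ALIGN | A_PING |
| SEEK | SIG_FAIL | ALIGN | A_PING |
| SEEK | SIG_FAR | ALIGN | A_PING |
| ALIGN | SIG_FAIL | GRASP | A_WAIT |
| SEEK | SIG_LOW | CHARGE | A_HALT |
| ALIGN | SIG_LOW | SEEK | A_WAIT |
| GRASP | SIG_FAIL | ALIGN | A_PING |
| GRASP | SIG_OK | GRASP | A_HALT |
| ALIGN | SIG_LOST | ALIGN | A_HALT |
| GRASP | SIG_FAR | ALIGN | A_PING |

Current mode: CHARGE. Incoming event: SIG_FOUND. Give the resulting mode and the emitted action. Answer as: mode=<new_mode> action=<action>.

mode=GRASP action=A_WAIT

current mode = CHARGE; filter table to that mode:
  (CHARGE, SIG_FOUND) → (GRASP, A_WAIT)  ← event matches
  (CHARGE, SIG_LOW) → (CHARGE, A_HALT)
  (CHARGE, SIG_FAIL) → (SEEK, A_WAIT)
  (CHARGE, SIG_OK) → (GRASP, A_PING)
  (CHARGE, SIG_FAR) → (ALIGN, A_PING)
  (CHARGE, SIG_LOST) → (ALIGN, A_PING)
event = SIG_FOUND selects (GRASP, A_WAIT)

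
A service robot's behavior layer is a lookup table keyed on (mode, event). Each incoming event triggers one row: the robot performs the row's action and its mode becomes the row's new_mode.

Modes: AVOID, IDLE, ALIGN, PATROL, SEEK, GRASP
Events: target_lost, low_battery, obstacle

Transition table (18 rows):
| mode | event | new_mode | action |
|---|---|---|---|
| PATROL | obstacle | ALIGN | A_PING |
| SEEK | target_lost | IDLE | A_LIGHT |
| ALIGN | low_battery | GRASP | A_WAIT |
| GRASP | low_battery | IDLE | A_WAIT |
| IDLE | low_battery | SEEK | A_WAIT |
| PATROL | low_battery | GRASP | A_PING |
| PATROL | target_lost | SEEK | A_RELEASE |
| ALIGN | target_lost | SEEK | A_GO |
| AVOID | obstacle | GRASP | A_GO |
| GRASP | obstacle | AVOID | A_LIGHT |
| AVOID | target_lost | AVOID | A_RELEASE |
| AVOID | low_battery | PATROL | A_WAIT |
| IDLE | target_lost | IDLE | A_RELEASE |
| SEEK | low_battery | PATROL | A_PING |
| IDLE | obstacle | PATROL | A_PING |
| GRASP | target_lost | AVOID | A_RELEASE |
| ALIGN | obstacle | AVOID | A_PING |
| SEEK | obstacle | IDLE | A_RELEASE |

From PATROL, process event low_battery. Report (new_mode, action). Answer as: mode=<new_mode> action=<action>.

mode=GRASP action=A_PING

current mode = PATROL; filter table to that mode:
  (PATROL, obstacle) → (ALIGN, A_PING)
  (PATROL, low_battery) → (GRASP, A_PING)  ← event matches
  (PATROL, target_lost) → (SEEK, A_RELEASE)
event = low_battery selects (GRASP, A_PING)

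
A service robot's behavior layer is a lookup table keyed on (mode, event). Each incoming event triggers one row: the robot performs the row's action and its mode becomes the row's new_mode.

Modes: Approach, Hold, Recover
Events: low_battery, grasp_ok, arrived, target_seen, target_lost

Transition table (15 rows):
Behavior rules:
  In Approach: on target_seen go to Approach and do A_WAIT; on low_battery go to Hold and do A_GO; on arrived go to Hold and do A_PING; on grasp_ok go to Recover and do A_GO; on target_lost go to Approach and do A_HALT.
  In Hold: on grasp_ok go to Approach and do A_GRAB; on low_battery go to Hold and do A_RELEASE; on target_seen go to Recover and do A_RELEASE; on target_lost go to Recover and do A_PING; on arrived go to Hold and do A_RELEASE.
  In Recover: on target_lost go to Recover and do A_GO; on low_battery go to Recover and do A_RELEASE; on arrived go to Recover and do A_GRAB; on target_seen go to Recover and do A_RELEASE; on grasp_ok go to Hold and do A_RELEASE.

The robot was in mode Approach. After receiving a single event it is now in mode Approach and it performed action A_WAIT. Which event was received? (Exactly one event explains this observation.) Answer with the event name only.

target_seen

try low_battery: (Approach, low_battery) → (Hold, A_GO)
try grasp_ok: (Approach, grasp_ok) → (Recover, A_GO)
try arrived: (Approach, arrived) → (Hold, A_PING)
try target_seen: (Approach, target_seen) → (Approach, A_WAIT)  ← matches
try target_lost: (Approach, target_lost) → (Approach, A_HALT)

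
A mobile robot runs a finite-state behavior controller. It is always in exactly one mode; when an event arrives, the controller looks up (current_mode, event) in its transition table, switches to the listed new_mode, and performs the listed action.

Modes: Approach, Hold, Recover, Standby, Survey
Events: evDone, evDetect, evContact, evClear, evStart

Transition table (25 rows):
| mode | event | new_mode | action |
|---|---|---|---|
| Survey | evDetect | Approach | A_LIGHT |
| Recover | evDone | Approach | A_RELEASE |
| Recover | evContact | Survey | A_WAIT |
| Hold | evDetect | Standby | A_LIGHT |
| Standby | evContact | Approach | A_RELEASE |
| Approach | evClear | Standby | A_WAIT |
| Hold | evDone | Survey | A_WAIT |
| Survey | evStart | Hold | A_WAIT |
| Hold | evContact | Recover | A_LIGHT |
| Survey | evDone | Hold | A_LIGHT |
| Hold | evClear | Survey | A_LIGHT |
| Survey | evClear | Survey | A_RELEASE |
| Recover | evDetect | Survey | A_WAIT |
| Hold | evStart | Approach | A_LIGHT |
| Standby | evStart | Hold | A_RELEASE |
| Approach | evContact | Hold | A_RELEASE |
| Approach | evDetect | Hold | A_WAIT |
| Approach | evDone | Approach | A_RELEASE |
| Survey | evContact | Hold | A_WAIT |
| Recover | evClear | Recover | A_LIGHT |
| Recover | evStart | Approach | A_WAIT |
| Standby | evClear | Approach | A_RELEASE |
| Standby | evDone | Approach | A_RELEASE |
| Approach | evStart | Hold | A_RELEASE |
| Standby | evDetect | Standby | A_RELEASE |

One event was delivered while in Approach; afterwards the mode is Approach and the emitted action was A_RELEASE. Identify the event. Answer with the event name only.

try evDone: (Approach, evDone) → (Approach, A_RELEASE)  ← matches
try evDetect: (Approach, evDetect) → (Hold, A_WAIT)
try evContact: (Approach, evContact) → (Hold, A_RELEASE)
try evClear: (Approach, evClear) → (Standby, A_WAIT)
try evStart: (Approach, evStart) → (Hold, A_RELEASE)

evDone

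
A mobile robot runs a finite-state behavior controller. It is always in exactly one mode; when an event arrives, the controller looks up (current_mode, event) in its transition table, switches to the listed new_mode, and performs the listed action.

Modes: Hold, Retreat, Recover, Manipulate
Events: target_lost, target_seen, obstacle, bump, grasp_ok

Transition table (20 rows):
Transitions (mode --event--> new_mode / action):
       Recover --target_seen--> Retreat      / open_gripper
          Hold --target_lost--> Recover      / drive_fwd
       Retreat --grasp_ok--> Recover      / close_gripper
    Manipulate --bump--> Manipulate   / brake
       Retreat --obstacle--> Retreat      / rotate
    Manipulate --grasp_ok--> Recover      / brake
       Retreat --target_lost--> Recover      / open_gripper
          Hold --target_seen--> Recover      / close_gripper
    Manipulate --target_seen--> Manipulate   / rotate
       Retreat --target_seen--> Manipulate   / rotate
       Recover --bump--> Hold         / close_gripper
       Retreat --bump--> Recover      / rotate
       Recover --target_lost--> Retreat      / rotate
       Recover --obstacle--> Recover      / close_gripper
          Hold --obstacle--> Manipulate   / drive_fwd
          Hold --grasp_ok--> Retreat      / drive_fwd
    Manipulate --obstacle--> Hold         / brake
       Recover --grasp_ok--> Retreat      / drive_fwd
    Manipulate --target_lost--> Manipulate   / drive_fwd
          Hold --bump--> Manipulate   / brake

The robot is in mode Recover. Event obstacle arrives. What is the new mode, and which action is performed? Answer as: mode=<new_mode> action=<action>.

current mode = Recover; filter table to that mode:
  (Recover, target_seen) → (Retreat, open_gripper)
  (Recover, bump) → (Hold, close_gripper)
  (Recover, target_lost) → (Retreat, rotate)
  (Recover, obstacle) → (Recover, close_gripper)  ← event matches
  (Recover, grasp_ok) → (Retreat, drive_fwd)
event = obstacle selects (Recover, close_gripper)

mode=Recover action=close_gripper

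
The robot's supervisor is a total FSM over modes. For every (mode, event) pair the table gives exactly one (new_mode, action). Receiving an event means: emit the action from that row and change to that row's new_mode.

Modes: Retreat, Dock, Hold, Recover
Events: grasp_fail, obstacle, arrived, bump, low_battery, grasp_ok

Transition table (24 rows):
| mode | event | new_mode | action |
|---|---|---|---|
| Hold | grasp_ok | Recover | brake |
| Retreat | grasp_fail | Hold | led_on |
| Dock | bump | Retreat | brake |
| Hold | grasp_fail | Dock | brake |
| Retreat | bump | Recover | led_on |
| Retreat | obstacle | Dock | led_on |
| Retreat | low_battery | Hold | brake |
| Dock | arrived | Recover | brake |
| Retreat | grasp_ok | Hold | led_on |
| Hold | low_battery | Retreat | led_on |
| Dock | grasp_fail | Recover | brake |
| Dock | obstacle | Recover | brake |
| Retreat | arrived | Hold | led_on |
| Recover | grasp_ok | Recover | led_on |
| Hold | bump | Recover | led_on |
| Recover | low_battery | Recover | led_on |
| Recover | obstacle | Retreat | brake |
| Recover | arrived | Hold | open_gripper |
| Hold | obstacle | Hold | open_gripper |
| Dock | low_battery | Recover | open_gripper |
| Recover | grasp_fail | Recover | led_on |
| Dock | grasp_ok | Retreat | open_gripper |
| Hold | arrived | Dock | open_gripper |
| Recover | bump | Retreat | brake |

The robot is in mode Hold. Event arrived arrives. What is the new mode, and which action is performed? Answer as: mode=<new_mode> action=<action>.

mode=Dock action=open_gripper

current mode = Hold; filter table to that mode:
  (Hold, grasp_ok) → (Recover, brake)
  (Hold, grasp_fail) → (Dock, brake)
  (Hold, low_battery) → (Retreat, led_on)
  (Hold, bump) → (Recover, led_on)
  (Hold, obstacle) → (Hold, open_gripper)
  (Hold, arrived) → (Dock, open_gripper)  ← event matches
event = arrived selects (Dock, open_gripper)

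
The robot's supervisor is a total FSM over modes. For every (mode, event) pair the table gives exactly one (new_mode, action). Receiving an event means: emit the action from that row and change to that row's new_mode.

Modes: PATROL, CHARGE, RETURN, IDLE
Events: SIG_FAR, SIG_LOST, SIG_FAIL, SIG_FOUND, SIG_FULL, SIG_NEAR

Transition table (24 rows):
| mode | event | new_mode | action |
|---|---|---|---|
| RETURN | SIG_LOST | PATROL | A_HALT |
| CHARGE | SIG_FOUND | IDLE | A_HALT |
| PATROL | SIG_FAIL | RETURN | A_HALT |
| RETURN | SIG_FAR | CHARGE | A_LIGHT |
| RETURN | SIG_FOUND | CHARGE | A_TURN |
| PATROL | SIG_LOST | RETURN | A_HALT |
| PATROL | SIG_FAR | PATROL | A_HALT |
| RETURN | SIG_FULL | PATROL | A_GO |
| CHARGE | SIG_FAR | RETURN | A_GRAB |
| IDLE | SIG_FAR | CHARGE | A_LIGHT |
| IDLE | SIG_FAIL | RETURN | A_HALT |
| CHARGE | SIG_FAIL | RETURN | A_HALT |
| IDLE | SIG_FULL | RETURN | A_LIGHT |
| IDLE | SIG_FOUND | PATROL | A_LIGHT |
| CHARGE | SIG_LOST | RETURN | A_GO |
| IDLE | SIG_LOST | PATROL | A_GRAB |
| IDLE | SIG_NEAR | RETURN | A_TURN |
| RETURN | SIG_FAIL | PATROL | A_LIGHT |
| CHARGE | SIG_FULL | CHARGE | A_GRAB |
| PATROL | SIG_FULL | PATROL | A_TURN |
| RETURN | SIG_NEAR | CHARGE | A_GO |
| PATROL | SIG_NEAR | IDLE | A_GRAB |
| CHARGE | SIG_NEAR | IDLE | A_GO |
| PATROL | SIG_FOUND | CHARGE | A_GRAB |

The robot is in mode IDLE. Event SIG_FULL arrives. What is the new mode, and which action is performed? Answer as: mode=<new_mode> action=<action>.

current mode = IDLE; filter table to that mode:
  (IDLE, SIG_FAR) → (CHARGE, A_LIGHT)
  (IDLE, SIG_FAIL) → (RETURN, A_HALT)
  (IDLE, SIG_FULL) → (RETURN, A_LIGHT)  ← event matches
  (IDLE, SIG_FOUND) → (PATROL, A_LIGHT)
  (IDLE, SIG_LOST) → (PATROL, A_GRAB)
  (IDLE, SIG_NEAR) → (RETURN, A_TURN)
event = SIG_FULL selects (RETURN, A_LIGHT)

mode=RETURN action=A_LIGHT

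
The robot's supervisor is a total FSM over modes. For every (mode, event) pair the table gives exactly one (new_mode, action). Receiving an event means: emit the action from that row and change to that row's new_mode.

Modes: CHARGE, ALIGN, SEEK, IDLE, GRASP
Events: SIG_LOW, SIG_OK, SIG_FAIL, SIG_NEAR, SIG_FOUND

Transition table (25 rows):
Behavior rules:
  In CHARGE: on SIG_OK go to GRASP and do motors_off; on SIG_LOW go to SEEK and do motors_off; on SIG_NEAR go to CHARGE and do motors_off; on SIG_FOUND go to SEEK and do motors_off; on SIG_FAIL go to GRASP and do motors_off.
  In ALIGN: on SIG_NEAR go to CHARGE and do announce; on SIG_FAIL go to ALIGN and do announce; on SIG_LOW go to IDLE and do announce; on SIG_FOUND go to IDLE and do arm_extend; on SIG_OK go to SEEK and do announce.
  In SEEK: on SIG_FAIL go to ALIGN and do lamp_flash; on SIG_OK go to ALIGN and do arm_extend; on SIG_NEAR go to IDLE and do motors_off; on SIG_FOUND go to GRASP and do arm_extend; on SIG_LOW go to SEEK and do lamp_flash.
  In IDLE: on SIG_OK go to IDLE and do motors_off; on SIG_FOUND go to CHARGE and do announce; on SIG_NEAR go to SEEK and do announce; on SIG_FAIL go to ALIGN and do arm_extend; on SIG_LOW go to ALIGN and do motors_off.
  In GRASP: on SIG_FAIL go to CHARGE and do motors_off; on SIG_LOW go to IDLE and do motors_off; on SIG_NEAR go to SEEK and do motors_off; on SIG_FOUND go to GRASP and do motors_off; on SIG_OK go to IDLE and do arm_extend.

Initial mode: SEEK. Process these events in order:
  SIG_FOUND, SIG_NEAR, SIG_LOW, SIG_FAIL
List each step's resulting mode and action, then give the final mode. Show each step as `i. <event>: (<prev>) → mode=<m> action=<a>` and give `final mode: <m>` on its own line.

final mode: ALIGN

1. SIG_FOUND: (SEEK) → mode=GRASP action=arm_extend
2. SIG_NEAR: (GRASP) → mode=SEEK action=motors_off
3. SIG_LOW: (SEEK) → mode=SEEK action=lamp_flash
4. SIG_FAIL: (SEEK) → mode=ALIGN action=lamp_flash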